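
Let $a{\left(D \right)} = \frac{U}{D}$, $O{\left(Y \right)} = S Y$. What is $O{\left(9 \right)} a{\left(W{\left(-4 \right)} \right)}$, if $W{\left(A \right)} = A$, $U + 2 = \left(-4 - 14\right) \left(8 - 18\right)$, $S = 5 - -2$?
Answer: $- \frac{5607}{2} \approx -2803.5$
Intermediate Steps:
$S = 7$ ($S = 5 + 2 = 7$)
$U = 178$ ($U = -2 + \left(-4 - 14\right) \left(8 - 18\right) = -2 - -180 = -2 + 180 = 178$)
$O{\left(Y \right)} = 7 Y$
$a{\left(D \right)} = \frac{178}{D}$
$O{\left(9 \right)} a{\left(W{\left(-4 \right)} \right)} = 7 \cdot 9 \frac{178}{-4} = 63 \cdot 178 \left(- \frac{1}{4}\right) = 63 \left(- \frac{89}{2}\right) = - \frac{5607}{2}$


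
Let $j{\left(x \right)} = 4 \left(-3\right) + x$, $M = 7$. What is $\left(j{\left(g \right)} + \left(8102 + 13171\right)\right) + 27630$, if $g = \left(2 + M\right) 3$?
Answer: $48918$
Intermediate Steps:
$g = 27$ ($g = \left(2 + 7\right) 3 = 9 \cdot 3 = 27$)
$j{\left(x \right)} = -12 + x$
$\left(j{\left(g \right)} + \left(8102 + 13171\right)\right) + 27630 = \left(\left(-12 + 27\right) + \left(8102 + 13171\right)\right) + 27630 = \left(15 + 21273\right) + 27630 = 21288 + 27630 = 48918$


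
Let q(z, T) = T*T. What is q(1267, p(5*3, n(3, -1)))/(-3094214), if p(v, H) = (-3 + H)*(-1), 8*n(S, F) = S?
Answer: -441/198029696 ≈ -2.2269e-6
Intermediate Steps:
n(S, F) = S/8
p(v, H) = 3 - H
q(z, T) = T**2
q(1267, p(5*3, n(3, -1)))/(-3094214) = (3 - 3/8)**2/(-3094214) = (3 - 1*3/8)**2*(-1/3094214) = (3 - 3/8)**2*(-1/3094214) = (21/8)**2*(-1/3094214) = (441/64)*(-1/3094214) = -441/198029696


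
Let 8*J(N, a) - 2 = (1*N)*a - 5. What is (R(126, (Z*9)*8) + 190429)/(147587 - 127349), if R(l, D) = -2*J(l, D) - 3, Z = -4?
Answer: 797995/80952 ≈ 9.8576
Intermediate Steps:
J(N, a) = -3/8 + N*a/8 (J(N, a) = ¼ + ((1*N)*a - 5)/8 = ¼ + (N*a - 5)/8 = ¼ + (-5 + N*a)/8 = ¼ + (-5/8 + N*a/8) = -3/8 + N*a/8)
R(l, D) = -9/4 - D*l/4 (R(l, D) = -2*(-3/8 + l*D/8) - 3 = -2*(-3/8 + D*l/8) - 3 = (¾ - D*l/4) - 3 = -9/4 - D*l/4)
(R(126, (Z*9)*8) + 190429)/(147587 - 127349) = ((-9/4 - ¼*-4*9*8*126) + 190429)/(147587 - 127349) = ((-9/4 - ¼*(-36*8)*126) + 190429)/20238 = ((-9/4 - ¼*(-288)*126) + 190429)*(1/20238) = ((-9/4 + 9072) + 190429)*(1/20238) = (36279/4 + 190429)*(1/20238) = (797995/4)*(1/20238) = 797995/80952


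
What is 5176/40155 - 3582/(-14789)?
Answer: 220383074/593852295 ≈ 0.37111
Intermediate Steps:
5176/40155 - 3582/(-14789) = 5176*(1/40155) - 3582*(-1/14789) = 5176/40155 + 3582/14789 = 220383074/593852295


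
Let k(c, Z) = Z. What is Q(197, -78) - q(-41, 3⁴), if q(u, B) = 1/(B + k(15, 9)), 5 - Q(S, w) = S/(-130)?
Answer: 761/117 ≈ 6.5043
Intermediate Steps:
Q(S, w) = 5 + S/130 (Q(S, w) = 5 - S/(-130) = 5 - S*(-1)/130 = 5 - (-1)*S/130 = 5 + S/130)
q(u, B) = 1/(9 + B) (q(u, B) = 1/(B + 9) = 1/(9 + B))
Q(197, -78) - q(-41, 3⁴) = (5 + (1/130)*197) - 1/(9 + 3⁴) = (5 + 197/130) - 1/(9 + 81) = 847/130 - 1/90 = 761/117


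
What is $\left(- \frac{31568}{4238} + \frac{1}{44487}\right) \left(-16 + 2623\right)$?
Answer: $- \frac{610195018741}{31422651} \approx -19419.0$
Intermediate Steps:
$\left(- \frac{31568}{4238} + \frac{1}{44487}\right) \left(-16 + 2623\right) = \left(\left(-31568\right) \frac{1}{4238} + \frac{1}{44487}\right) 2607 = \left(- \frac{15784}{2119} + \frac{1}{44487}\right) 2607 = \left(- \frac{702180689}{94267953}\right) 2607 = - \frac{610195018741}{31422651}$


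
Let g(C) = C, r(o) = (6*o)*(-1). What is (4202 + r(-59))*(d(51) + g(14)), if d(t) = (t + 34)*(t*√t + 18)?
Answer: 7034464 + 19750260*√51 ≈ 1.4808e+8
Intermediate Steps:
d(t) = (18 + t^(3/2))*(34 + t) (d(t) = (34 + t)*(t^(3/2) + 18) = (34 + t)*(18 + t^(3/2)) = (18 + t^(3/2))*(34 + t))
r(o) = -6*o
(4202 + r(-59))*(d(51) + g(14)) = (4202 - 6*(-59))*((612 + 51^(5/2) + 18*51 + 34*51^(3/2)) + 14) = (4202 + 354)*((612 + 2601*√51 + 918 + 34*(51*√51)) + 14) = 4556*((612 + 2601*√51 + 918 + 1734*√51) + 14) = 4556*((1530 + 4335*√51) + 14) = 4556*(1544 + 4335*√51) = 7034464 + 19750260*√51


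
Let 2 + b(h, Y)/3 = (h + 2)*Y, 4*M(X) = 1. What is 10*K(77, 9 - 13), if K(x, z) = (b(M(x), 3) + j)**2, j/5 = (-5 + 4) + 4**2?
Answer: 637245/8 ≈ 79656.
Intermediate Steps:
M(X) = 1/4 (M(X) = (1/4)*1 = 1/4)
b(h, Y) = -6 + 3*Y*(2 + h) (b(h, Y) = -6 + 3*((h + 2)*Y) = -6 + 3*((2 + h)*Y) = -6 + 3*(Y*(2 + h)) = -6 + 3*Y*(2 + h))
j = 75 (j = 5*((-5 + 4) + 4**2) = 5*(-1 + 16) = 5*15 = 75)
K(x, z) = 127449/16 (K(x, z) = ((-6 + 6*3 + 3*3*(1/4)) + 75)**2 = ((-6 + 18 + 9/4) + 75)**2 = (57/4 + 75)**2 = (357/4)**2 = 127449/16)
10*K(77, 9 - 13) = 10*(127449/16) = 637245/8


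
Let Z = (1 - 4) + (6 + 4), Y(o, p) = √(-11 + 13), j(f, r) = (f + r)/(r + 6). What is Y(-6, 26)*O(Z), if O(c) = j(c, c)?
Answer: 14*√2/13 ≈ 1.5230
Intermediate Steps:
j(f, r) = (f + r)/(6 + r)
Y(o, p) = √2
Z = 7 (Z = -3 + 10 = 7)
O(c) = 2*c/(6 + c) (O(c) = (c + c)/(6 + c) = (2*c)/(6 + c) = 2*c/(6 + c))
Y(-6, 26)*O(Z) = √2*(2*7/(6 + 7)) = √2*(2*7/13) = √2*(2*7*(1/13)) = √2*(14/13) = 14*√2/13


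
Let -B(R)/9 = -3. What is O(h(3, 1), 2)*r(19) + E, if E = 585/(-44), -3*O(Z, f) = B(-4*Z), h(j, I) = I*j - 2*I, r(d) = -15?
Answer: 5355/44 ≈ 121.70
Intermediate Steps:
h(j, I) = -2*I + I*j
B(R) = 27 (B(R) = -9*(-3) = 27)
O(Z, f) = -9 (O(Z, f) = -⅓*27 = -9)
E = -585/44 (E = 585*(-1/44) = -585/44 ≈ -13.295)
O(h(3, 1), 2)*r(19) + E = -9*(-15) - 585/44 = 135 - 585/44 = 5355/44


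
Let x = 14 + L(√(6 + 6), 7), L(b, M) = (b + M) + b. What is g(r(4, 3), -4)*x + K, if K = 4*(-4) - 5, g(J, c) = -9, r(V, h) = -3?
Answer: -210 - 36*√3 ≈ -272.35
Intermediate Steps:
L(b, M) = M + 2*b (L(b, M) = (M + b) + b = M + 2*b)
K = -21 (K = -16 - 5 = -21)
x = 21 + 4*√3 (x = 14 + (7 + 2*√(6 + 6)) = 14 + (7 + 2*√12) = 14 + (7 + 2*(2*√3)) = 14 + (7 + 4*√3) = 21 + 4*√3 ≈ 27.928)
g(r(4, 3), -4)*x + K = -9*(21 + 4*√3) - 21 = (-189 - 36*√3) - 21 = -210 - 36*√3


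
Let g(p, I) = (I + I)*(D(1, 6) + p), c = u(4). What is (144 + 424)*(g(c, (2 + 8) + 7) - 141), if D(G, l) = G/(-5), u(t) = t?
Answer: -33512/5 ≈ -6702.4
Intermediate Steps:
c = 4
D(G, l) = -G/5 (D(G, l) = G*(-⅕) = -G/5)
g(p, I) = 2*I*(-⅕ + p) (g(p, I) = (I + I)*(-⅕*1 + p) = (2*I)*(-⅕ + p) = 2*I*(-⅕ + p))
(144 + 424)*(g(c, (2 + 8) + 7) - 141) = (144 + 424)*(2*((2 + 8) + 7)*(-1 + 5*4)/5 - 141) = 568*(2*(10 + 7)*(-1 + 20)/5 - 141) = 568*((⅖)*17*19 - 141) = 568*(646/5 - 141) = 568*(-59/5) = -33512/5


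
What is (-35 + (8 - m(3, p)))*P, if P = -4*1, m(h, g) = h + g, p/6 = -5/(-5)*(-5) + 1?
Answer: 24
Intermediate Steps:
p = -24 (p = 6*(-5/(-5)*(-5) + 1) = 6*(-5*(-⅕)*(-5) + 1) = 6*(1*(-5) + 1) = 6*(-5 + 1) = 6*(-4) = -24)
m(h, g) = g + h
P = -4
(-35 + (8 - m(3, p)))*P = (-35 + (8 - (-24 + 3)))*(-4) = (-35 + (8 - 1*(-21)))*(-4) = (-35 + (8 + 21))*(-4) = (-35 + 29)*(-4) = -6*(-4) = 24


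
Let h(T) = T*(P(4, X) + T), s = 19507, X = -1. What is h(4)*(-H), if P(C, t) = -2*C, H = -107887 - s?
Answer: -2038304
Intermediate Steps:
H = -127394 (H = -107887 - 1*19507 = -107887 - 19507 = -127394)
h(T) = T*(-8 + T) (h(T) = T*(-2*4 + T) = T*(-8 + T))
h(4)*(-H) = (4*(-8 + 4))*(-1*(-127394)) = (4*(-4))*127394 = -16*127394 = -2038304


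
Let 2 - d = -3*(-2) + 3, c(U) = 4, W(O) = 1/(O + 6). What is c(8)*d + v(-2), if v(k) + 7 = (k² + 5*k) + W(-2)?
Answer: -163/4 ≈ -40.750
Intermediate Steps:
W(O) = 1/(6 + O)
v(k) = -27/4 + k² + 5*k (v(k) = -7 + ((k² + 5*k) + 1/(6 - 2)) = -7 + ((k² + 5*k) + 1/4) = -7 + ((k² + 5*k) + ¼) = -7 + (¼ + k² + 5*k) = -27/4 + k² + 5*k)
d = -7 (d = 2 - (-3*(-2) + 3) = 2 - (6 + 3) = 2 - 1*9 = 2 - 9 = -7)
c(8)*d + v(-2) = 4*(-7) + (-27/4 + (-2)² + 5*(-2)) = -28 + (-27/4 + 4 - 10) = -28 - 51/4 = -163/4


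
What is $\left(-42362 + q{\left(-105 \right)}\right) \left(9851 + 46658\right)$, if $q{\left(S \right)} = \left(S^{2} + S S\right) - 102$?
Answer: $-1153574726$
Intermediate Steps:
$q{\left(S \right)} = -102 + 2 S^{2}$ ($q{\left(S \right)} = \left(S^{2} + S^{2}\right) - 102 = 2 S^{2} - 102 = -102 + 2 S^{2}$)
$\left(-42362 + q{\left(-105 \right)}\right) \left(9851 + 46658\right) = \left(-42362 - \left(102 - 2 \left(-105\right)^{2}\right)\right) \left(9851 + 46658\right) = \left(-42362 + \left(-102 + 2 \cdot 11025\right)\right) 56509 = \left(-42362 + \left(-102 + 22050\right)\right) 56509 = \left(-42362 + 21948\right) 56509 = \left(-20414\right) 56509 = -1153574726$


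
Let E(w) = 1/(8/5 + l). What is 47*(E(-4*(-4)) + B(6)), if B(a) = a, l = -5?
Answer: 4559/17 ≈ 268.18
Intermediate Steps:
E(w) = -5/17 (E(w) = 1/(8/5 - 5) = 1/(-17/5) = -5/17)
47*(E(-4*(-4)) + B(6)) = 47*(-5/17 + 6) = 47*(97/17) = 4559/17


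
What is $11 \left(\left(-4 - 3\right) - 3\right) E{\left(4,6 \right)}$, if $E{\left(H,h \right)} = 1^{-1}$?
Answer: $-110$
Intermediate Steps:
$E{\left(H,h \right)} = 1$
$11 \left(\left(-4 - 3\right) - 3\right) E{\left(4,6 \right)} = 11 \left(\left(-4 - 3\right) - 3\right) 1 = 11 \left(-7 - 3\right) 1 = 11 \left(-10\right) 1 = \left(-110\right) 1 = -110$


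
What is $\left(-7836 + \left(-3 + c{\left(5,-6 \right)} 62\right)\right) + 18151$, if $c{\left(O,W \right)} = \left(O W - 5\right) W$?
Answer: $23332$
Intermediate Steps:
$c{\left(O,W \right)} = W \left(-5 + O W\right)$ ($c{\left(O,W \right)} = \left(-5 + O W\right) W = W \left(-5 + O W\right)$)
$\left(-7836 + \left(-3 + c{\left(5,-6 \right)} 62\right)\right) + 18151 = \left(-7836 - \left(3 - - 6 \left(-5 + 5 \left(-6\right)\right) 62\right)\right) + 18151 = \left(-7836 - \left(3 - - 6 \left(-5 - 30\right) 62\right)\right) + 18151 = \left(-7836 - \left(3 - \left(-6\right) \left(-35\right) 62\right)\right) + 18151 = \left(-7836 + \left(-3 + 210 \cdot 62\right)\right) + 18151 = \left(-7836 + \left(-3 + 13020\right)\right) + 18151 = \left(-7836 + 13017\right) + 18151 = 5181 + 18151 = 23332$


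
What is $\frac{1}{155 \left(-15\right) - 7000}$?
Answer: $- \frac{1}{9325} \approx -0.00010724$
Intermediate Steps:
$\frac{1}{155 \left(-15\right) - 7000} = \frac{1}{-2325 - 7000} = \frac{1}{-9325} = - \frac{1}{9325}$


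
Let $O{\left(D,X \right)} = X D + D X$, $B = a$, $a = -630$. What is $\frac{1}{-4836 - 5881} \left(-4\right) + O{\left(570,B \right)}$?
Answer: $- \frac{7696949396}{10717} \approx -7.182 \cdot 10^{5}$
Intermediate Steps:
$B = -630$
$O{\left(D,X \right)} = 2 D X$ ($O{\left(D,X \right)} = D X + D X = 2 D X$)
$\frac{1}{-4836 - 5881} \left(-4\right) + O{\left(570,B \right)} = \frac{1}{-4836 - 5881} \left(-4\right) + 2 \cdot 570 \left(-630\right) = \frac{1}{-10717} \left(-4\right) - 718200 = \left(- \frac{1}{10717}\right) \left(-4\right) - 718200 = \frac{4}{10717} - 718200 = - \frac{7696949396}{10717}$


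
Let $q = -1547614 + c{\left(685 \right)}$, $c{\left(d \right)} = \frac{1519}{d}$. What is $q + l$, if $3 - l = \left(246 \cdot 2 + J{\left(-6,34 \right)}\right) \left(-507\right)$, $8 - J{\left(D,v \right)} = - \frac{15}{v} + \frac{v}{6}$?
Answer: $- \frac{30201496289}{23290} \approx -1.2968 \cdot 10^{6}$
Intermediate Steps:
$J{\left(D,v \right)} = 8 + \frac{15}{v} - \frac{v}{6}$ ($J{\left(D,v \right)} = 8 - \left(- \frac{15}{v} + \frac{v}{6}\right) = 8 + \frac{15}{v} - \frac{v}{6}$)
$l = \frac{8529025}{34}$ ($l = 3 - \left(246 \cdot 2 + \left(8 + \frac{15}{34} - \frac{17}{3}\right)\right) \left(-507\right) = 3 - \left(492 + \left(8 + 15 \cdot \frac{1}{34} - \frac{17}{3}\right)\right) \left(-507\right) = 3 - \left(492 + \left(8 + \frac{15}{34} - \frac{17}{3}\right)\right) \left(-507\right) = 3 - \left(492 + \frac{283}{102}\right) \left(-507\right) = 3 - \frac{50467}{102} \left(-507\right) = 3 - - \frac{8528923}{34} = 3 + \frac{8528923}{34} = \frac{8529025}{34} \approx 2.5085 \cdot 10^{5}$)
$q = - \frac{1060114071}{685}$ ($q = -1547614 + \frac{1519}{685} = - \frac{1060114071}{685} \approx -1.5476 \cdot 10^{6}$)
$q + l = - \frac{1060114071}{685} + \frac{8529025}{34} = - \frac{30201496289}{23290}$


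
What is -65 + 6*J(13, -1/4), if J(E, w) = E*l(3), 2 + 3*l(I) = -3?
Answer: -195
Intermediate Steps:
l(I) = -5/3 (l(I) = -⅔ + (⅓)*(-3) = -⅔ - 1 = -5/3)
J(E, w) = -5*E/3 (J(E, w) = E*(-5/3) = -5*E/3)
-65 + 6*J(13, -1/4) = -65 + 6*(-5/3*13) = -65 + 6*(-65/3) = -65 - 130 = -195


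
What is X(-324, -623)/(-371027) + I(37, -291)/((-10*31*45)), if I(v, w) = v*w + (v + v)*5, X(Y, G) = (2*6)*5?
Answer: 3856730719/5175826650 ≈ 0.74514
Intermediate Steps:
X(Y, G) = 60 (X(Y, G) = 12*5 = 60)
I(v, w) = 10*v + v*w (I(v, w) = v*w + (2*v)*5 = v*w + 10*v = 10*v + v*w)
X(-324, -623)/(-371027) + I(37, -291)/((-10*31*45)) = 60/(-371027) + (37*(10 - 291))/((-10*31*45)) = 60*(-1/371027) + (37*(-281))/((-310*45)) = -60/371027 - 10397/(-13950) = -60/371027 - 10397*(-1/13950) = -60/371027 + 10397/13950 = 3856730719/5175826650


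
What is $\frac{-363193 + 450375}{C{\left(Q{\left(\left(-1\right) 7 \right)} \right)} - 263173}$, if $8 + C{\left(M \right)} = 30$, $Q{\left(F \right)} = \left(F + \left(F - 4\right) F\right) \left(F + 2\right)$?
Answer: $- \frac{87182}{263151} \approx -0.3313$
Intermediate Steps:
$Q{\left(F \right)} = \left(2 + F\right) \left(F + F \left(-4 + F\right)\right)$ ($Q{\left(F \right)} = \left(F + \left(-4 + F\right) F\right) \left(2 + F\right) = \left(F + F \left(-4 + F\right)\right) \left(2 + F\right) = \left(2 + F\right) \left(F + F \left(-4 + F\right)\right)$)
$C{\left(M \right)} = 22$ ($C{\left(M \right)} = -8 + 30 = 22$)
$\frac{-363193 + 450375}{C{\left(Q{\left(\left(-1\right) 7 \right)} \right)} - 263173} = \frac{-363193 + 450375}{22 - 263173} = \frac{87182}{-263151} = 87182 \left(- \frac{1}{263151}\right) = - \frac{87182}{263151}$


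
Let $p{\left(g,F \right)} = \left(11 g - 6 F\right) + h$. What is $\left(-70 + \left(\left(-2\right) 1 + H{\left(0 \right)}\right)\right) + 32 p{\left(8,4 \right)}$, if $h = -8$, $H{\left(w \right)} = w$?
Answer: $1720$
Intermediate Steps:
$p{\left(g,F \right)} = -8 - 6 F + 11 g$ ($p{\left(g,F \right)} = \left(11 g - 6 F\right) - 8 = \left(- 6 F + 11 g\right) - 8 = -8 - 6 F + 11 g$)
$\left(-70 + \left(\left(-2\right) 1 + H{\left(0 \right)}\right)\right) + 32 p{\left(8,4 \right)} = \left(-70 + \left(\left(-2\right) 1 + 0\right)\right) + 32 \left(-8 - 24 + 11 \cdot 8\right) = \left(-70 + \left(-2 + 0\right)\right) + 32 \left(-8 - 24 + 88\right) = \left(-70 - 2\right) + 32 \cdot 56 = -72 + 1792 = 1720$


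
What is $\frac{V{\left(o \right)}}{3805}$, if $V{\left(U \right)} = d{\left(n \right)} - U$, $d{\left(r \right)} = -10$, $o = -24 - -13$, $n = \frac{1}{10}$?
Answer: $\frac{1}{3805} \approx 0.00026281$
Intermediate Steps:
$n = \frac{1}{10} \approx 0.1$
$o = -11$ ($o = -24 + 13 = -11$)
$V{\left(U \right)} = -10 - U$
$\frac{V{\left(o \right)}}{3805} = \frac{-10 - -11}{3805} = \left(-10 + 11\right) \frac{1}{3805} = 1 \cdot \frac{1}{3805} = \frac{1}{3805}$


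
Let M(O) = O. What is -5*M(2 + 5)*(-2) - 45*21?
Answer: -875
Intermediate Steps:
-5*M(2 + 5)*(-2) - 45*21 = -5*(2 + 5)*(-2) - 45*21 = -5*7*(-2) - 945 = -35*(-2) - 945 = 70 - 945 = -875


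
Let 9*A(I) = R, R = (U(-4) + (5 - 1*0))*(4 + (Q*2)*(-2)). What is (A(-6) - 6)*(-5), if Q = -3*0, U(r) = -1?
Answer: 190/9 ≈ 21.111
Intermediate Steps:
Q = 0
R = 16 (R = (-1 + (5 - 1*0))*(4 + (0*2)*(-2)) = (-1 + (5 + 0))*(4 + 0*(-2)) = (-1 + 5)*(4 + 0) = 4*4 = 16)
A(I) = 16/9 (A(I) = (⅑)*16 = 16/9)
(A(-6) - 6)*(-5) = (16/9 - 6)*(-5) = -38/9*(-5) = 190/9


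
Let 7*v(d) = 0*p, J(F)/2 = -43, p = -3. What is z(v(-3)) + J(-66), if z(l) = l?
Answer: -86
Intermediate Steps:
J(F) = -86 (J(F) = 2*(-43) = -86)
v(d) = 0 (v(d) = (0*(-3))/7 = (⅐)*0 = 0)
z(v(-3)) + J(-66) = 0 - 86 = -86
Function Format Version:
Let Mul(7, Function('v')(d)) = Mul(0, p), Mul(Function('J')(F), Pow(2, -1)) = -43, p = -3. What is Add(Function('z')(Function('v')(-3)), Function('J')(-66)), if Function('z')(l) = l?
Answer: -86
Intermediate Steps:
Function('J')(F) = -86 (Function('J')(F) = Mul(2, -43) = -86)
Function('v')(d) = 0 (Function('v')(d) = Mul(Rational(1, 7), Mul(0, -3)) = Mul(Rational(1, 7), 0) = 0)
Add(Function('z')(Function('v')(-3)), Function('J')(-66)) = Add(0, -86) = -86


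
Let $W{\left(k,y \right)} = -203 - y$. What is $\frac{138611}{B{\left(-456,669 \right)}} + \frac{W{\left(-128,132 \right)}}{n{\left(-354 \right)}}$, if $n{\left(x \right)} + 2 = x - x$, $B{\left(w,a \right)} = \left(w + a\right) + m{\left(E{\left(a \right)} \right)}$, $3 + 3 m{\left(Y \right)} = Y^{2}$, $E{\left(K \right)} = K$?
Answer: $\frac{50325887}{298798} \approx 168.43$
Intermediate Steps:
$m{\left(Y \right)} = -1 + \frac{Y^{2}}{3}$
$B{\left(w,a \right)} = -1 + a + w + \frac{a^{2}}{3}$ ($B{\left(w,a \right)} = \left(w + a\right) + \left(-1 + \frac{a^{2}}{3}\right) = \left(a + w\right) + \left(-1 + \frac{a^{2}}{3}\right) = -1 + a + w + \frac{a^{2}}{3}$)
$n{\left(x \right)} = -2$ ($n{\left(x \right)} = -2 + \left(x - x\right) = -2 + 0 = -2$)
$\frac{138611}{B{\left(-456,669 \right)}} + \frac{W{\left(-128,132 \right)}}{n{\left(-354 \right)}} = \frac{138611}{-1 + 669 - 456 + \frac{669^{2}}{3}} + \frac{-203 - 132}{-2} = \frac{138611}{-1 + 669 - 456 + \frac{1}{3} \cdot 447561} + \left(-203 - 132\right) \left(- \frac{1}{2}\right) = \frac{138611}{-1 + 669 - 456 + 149187} - - \frac{335}{2} = \frac{138611}{149399} + \frac{335}{2} = \frac{50325887}{298798}$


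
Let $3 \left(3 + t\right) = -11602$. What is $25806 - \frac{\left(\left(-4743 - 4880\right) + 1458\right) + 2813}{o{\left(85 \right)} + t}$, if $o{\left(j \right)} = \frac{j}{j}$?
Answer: $\frac{37442499}{1451} \approx 25805.0$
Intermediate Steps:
$t = - \frac{11611}{3}$ ($t = -3 + \frac{1}{3} \left(-11602\right) = -3 - \frac{11602}{3} = - \frac{11611}{3} \approx -3870.3$)
$o{\left(j \right)} = 1$
$25806 - \frac{\left(\left(-4743 - 4880\right) + 1458\right) + 2813}{o{\left(85 \right)} + t} = 25806 - \frac{\left(\left(-4743 - 4880\right) + 1458\right) + 2813}{1 - \frac{11611}{3}} = 25806 - \frac{\left(-9623 + 1458\right) + 2813}{- \frac{11608}{3}} = 25806 - \left(-8165 + 2813\right) \left(- \frac{3}{11608}\right) = 25806 - \left(-5352\right) \left(- \frac{3}{11608}\right) = 25806 - \frac{2007}{1451} = \frac{37442499}{1451}$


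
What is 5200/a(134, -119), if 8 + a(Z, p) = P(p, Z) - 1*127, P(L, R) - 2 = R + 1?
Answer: 2600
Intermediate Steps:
P(L, R) = 3 + R (P(L, R) = 2 + (R + 1) = 2 + (1 + R) = 3 + R)
a(Z, p) = -132 + Z (a(Z, p) = -8 + ((3 + Z) - 1*127) = -8 + ((3 + Z) - 127) = -8 + (-124 + Z) = -132 + Z)
5200/a(134, -119) = 5200/(-132 + 134) = 5200/2 = 5200*(1/2) = 2600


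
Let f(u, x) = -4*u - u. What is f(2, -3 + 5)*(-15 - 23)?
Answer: 380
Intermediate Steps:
f(u, x) = -5*u
f(2, -3 + 5)*(-15 - 23) = (-5*2)*(-15 - 23) = -10*(-38) = 380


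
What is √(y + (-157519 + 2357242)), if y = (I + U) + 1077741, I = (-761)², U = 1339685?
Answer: √5196270 ≈ 2279.5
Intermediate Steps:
I = 579121
y = 2996547 (y = (579121 + 1339685) + 1077741 = 1918806 + 1077741 = 2996547)
√(y + (-157519 + 2357242)) = √(2996547 + (-157519 + 2357242)) = √(2996547 + 2199723) = √5196270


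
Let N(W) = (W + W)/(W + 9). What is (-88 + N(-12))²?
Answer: 6400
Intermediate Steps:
N(W) = 2*W/(9 + W) (N(W) = (2*W)/(9 + W) = 2*W/(9 + W))
(-88 + N(-12))² = (-88 + 2*(-12)/(9 - 12))² = (-88 + 2*(-12)/(-3))² = (-88 + 2*(-12)*(-⅓))² = (-88 + 8)² = (-80)² = 6400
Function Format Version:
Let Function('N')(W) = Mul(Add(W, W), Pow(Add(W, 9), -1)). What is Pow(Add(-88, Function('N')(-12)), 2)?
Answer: 6400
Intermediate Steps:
Function('N')(W) = Mul(2, W, Pow(Add(9, W), -1)) (Function('N')(W) = Mul(Mul(2, W), Pow(Add(9, W), -1)) = Mul(2, W, Pow(Add(9, W), -1)))
Pow(Add(-88, Function('N')(-12)), 2) = Pow(Add(-88, Mul(2, -12, Pow(Add(9, -12), -1))), 2) = Pow(Add(-88, Mul(2, -12, Pow(-3, -1))), 2) = Pow(Add(-88, Mul(2, -12, Rational(-1, 3))), 2) = Pow(Add(-88, 8), 2) = Pow(-80, 2) = 6400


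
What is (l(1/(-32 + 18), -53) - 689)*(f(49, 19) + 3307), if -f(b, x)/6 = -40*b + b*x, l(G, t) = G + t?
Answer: -98498109/14 ≈ -7.0356e+6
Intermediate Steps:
f(b, x) = 240*b - 6*b*x (f(b, x) = -6*(-40*b + b*x) = 240*b - 6*b*x)
(l(1/(-32 + 18), -53) - 689)*(f(49, 19) + 3307) = ((1/(-32 + 18) - 53) - 689)*(6*49*(40 - 1*19) + 3307) = ((1/(-14) - 53) - 689)*(6*49*(40 - 19) + 3307) = ((-1/14 - 53) - 689)*(6*49*21 + 3307) = (-743/14 - 689)*(6174 + 3307) = -10389/14*9481 = -98498109/14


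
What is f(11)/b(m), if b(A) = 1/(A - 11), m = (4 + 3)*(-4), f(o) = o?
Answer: -429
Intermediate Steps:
m = -28 (m = 7*(-4) = -28)
b(A) = 1/(-11 + A)
f(11)/b(m) = 11/(1/(-11 - 28)) = 11/(1/(-39)) = 11/(-1/39) = 11*(-39) = -429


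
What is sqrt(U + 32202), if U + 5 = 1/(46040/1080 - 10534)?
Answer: 2*sqrt(645873373919431)/283267 ≈ 179.44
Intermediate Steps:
U = -1416362/283267 (U = -5 + 1/(46040/1080 - 10534) = -5 + 1/(46040*(1/1080) - 10534) = -5 + 1/(1151/27 - 10534) = -5 + 1/(-283267/27) = -5 - 27/283267 = -1416362/283267 ≈ -5.0001)
sqrt(U + 32202) = sqrt(-1416362/283267 + 32202) = sqrt(9120347572/283267) = 2*sqrt(645873373919431)/283267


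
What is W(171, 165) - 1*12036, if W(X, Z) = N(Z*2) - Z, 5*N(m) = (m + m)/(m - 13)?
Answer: -3867585/317 ≈ -12201.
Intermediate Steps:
N(m) = 2*m/(5*(-13 + m)) (N(m) = ((m + m)/(m - 13))/5 = ((2*m)/(-13 + m))/5 = (2*m/(-13 + m))/5 = 2*m/(5*(-13 + m)))
W(X, Z) = -Z + 4*Z/(5*(-13 + 2*Z)) (W(X, Z) = 2*(Z*2)/(5*(-13 + Z*2)) - Z = 2*(2*Z)/(5*(-13 + 2*Z)) - Z = 4*Z/(5*(-13 + 2*Z)) - Z = -Z + 4*Z/(5*(-13 + 2*Z)))
W(171, 165) - 1*12036 = (⅕)*165*(69 - 10*165)/(-13 + 2*165) - 1*12036 = (⅕)*165*(69 - 1650)/(-13 + 330) - 12036 = (⅕)*165*(-1581)/317 - 12036 = (⅕)*165*(1/317)*(-1581) - 12036 = -52173/317 - 12036 = -3867585/317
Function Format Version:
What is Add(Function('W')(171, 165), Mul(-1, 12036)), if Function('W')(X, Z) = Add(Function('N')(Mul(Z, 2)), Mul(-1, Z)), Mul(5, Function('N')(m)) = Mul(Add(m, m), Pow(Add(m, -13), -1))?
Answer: Rational(-3867585, 317) ≈ -12201.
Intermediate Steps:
Function('N')(m) = Mul(Rational(2, 5), m, Pow(Add(-13, m), -1)) (Function('N')(m) = Mul(Rational(1, 5), Mul(Add(m, m), Pow(Add(m, -13), -1))) = Mul(Rational(1, 5), Mul(Mul(2, m), Pow(Add(-13, m), -1))) = Mul(Rational(1, 5), Mul(2, m, Pow(Add(-13, m), -1))) = Mul(Rational(2, 5), m, Pow(Add(-13, m), -1)))
Function('W')(X, Z) = Add(Mul(-1, Z), Mul(Rational(4, 5), Z, Pow(Add(-13, Mul(2, Z)), -1))) (Function('W')(X, Z) = Add(Mul(Rational(2, 5), Mul(Z, 2), Pow(Add(-13, Mul(Z, 2)), -1)), Mul(-1, Z)) = Add(Mul(Rational(2, 5), Mul(2, Z), Pow(Add(-13, Mul(2, Z)), -1)), Mul(-1, Z)) = Add(Mul(Rational(4, 5), Z, Pow(Add(-13, Mul(2, Z)), -1)), Mul(-1, Z)) = Add(Mul(-1, Z), Mul(Rational(4, 5), Z, Pow(Add(-13, Mul(2, Z)), -1))))
Add(Function('W')(171, 165), Mul(-1, 12036)) = Add(Mul(Rational(1, 5), 165, Pow(Add(-13, Mul(2, 165)), -1), Add(69, Mul(-10, 165))), Mul(-1, 12036)) = Add(Mul(Rational(1, 5), 165, Pow(Add(-13, 330), -1), Add(69, -1650)), -12036) = Add(Mul(Rational(1, 5), 165, Pow(317, -1), -1581), -12036) = Add(Mul(Rational(1, 5), 165, Rational(1, 317), -1581), -12036) = Add(Rational(-52173, 317), -12036) = Rational(-3867585, 317)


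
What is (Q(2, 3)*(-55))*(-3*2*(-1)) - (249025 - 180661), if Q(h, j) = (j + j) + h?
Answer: -71004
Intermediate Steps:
Q(h, j) = h + 2*j (Q(h, j) = 2*j + h = h + 2*j)
(Q(2, 3)*(-55))*(-3*2*(-1)) - (249025 - 180661) = ((2 + 2*3)*(-55))*(-3*2*(-1)) - (249025 - 180661) = ((2 + 6)*(-55))*(-6*(-1)) - 1*68364 = (8*(-55))*6 - 68364 = -440*6 - 68364 = -2640 - 68364 = -71004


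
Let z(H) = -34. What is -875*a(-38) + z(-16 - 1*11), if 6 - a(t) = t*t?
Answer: 1258216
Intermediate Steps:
a(t) = 6 - t**2 (a(t) = 6 - t*t = 6 - t**2)
-875*a(-38) + z(-16 - 1*11) = -875*(6 - 1*(-38)**2) - 34 = -875*(6 - 1*1444) - 34 = -875*(6 - 1444) - 34 = -875*(-1438) - 34 = 1258250 - 34 = 1258216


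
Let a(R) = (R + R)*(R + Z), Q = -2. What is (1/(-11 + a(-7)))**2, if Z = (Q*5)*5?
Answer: 1/619369 ≈ 1.6145e-6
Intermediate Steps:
Z = -50 (Z = -2*5*5 = -10*5 = -50)
a(R) = 2*R*(-50 + R) (a(R) = (R + R)*(R - 50) = (2*R)*(-50 + R) = 2*R*(-50 + R))
(1/(-11 + a(-7)))**2 = (1/(-11 + 2*(-7)*(-50 - 7)))**2 = (1/(-11 + 2*(-7)*(-57)))**2 = (1/(-11 + 798))**2 = (1/787)**2 = 1/619369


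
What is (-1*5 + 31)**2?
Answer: 676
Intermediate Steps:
(-1*5 + 31)**2 = (-5 + 31)**2 = 26**2 = 676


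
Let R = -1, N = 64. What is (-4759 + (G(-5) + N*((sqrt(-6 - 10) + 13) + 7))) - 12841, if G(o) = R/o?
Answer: -81599/5 + 256*I ≈ -16320.0 + 256.0*I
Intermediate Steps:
G(o) = -1/o
(-4759 + (G(-5) + N*((sqrt(-6 - 10) + 13) + 7))) - 12841 = (-4759 + (-1/(-5) + 64*((sqrt(-6 - 10) + 13) + 7))) - 12841 = (-4759 + (-1*(-1/5) + 64*((sqrt(-16) + 13) + 7))) - 12841 = (-4759 + (1/5 + 64*((4*I + 13) + 7))) - 12841 = (-4759 + (1/5 + 64*((13 + 4*I) + 7))) - 12841 = (-4759 + (1/5 + 64*(20 + 4*I))) - 12841 = (-4759 + (1/5 + (1280 + 256*I))) - 12841 = (-4759 + (6401/5 + 256*I)) - 12841 = (-17394/5 + 256*I) - 12841 = -81599/5 + 256*I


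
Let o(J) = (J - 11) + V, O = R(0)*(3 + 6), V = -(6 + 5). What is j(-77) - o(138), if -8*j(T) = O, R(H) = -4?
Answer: -223/2 ≈ -111.50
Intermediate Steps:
V = -11 (V = -1*11 = -11)
O = -36 (O = -4*(3 + 6) = -4*9 = -36)
j(T) = 9/2 (j(T) = -⅛*(-36) = 9/2)
o(J) = -22 + J (o(J) = (J - 11) - 11 = (-11 + J) - 11 = -22 + J)
j(-77) - o(138) = 9/2 - (-22 + 138) = 9/2 - 1*116 = 9/2 - 116 = -223/2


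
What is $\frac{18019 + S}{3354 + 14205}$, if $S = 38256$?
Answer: $\frac{56275}{17559} \approx 3.2049$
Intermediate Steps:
$\frac{18019 + S}{3354 + 14205} = \frac{18019 + 38256}{3354 + 14205} = \frac{56275}{17559}$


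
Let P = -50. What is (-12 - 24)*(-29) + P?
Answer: 994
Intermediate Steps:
(-12 - 24)*(-29) + P = (-12 - 24)*(-29) - 50 = -36*(-29) - 50 = 1044 - 50 = 994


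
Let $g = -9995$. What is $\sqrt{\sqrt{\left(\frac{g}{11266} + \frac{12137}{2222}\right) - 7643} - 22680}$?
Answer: $\frac{\sqrt{-888281609026192920 + 18774789 i \sqrt{33240605709353097}}}{6258263} \approx 0.29017 + 150.6 i$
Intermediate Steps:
$\sqrt{\sqrt{\left(\frac{g}{11266} + \frac{12137}{2222}\right) - 7643} - 22680} = \sqrt{\sqrt{\left(- \frac{9995}{11266} + \frac{12137}{2222}\right) - 7643} - 22680} = \sqrt{\sqrt{\frac{28631638}{6258263} - 7643} - 22680} = \sqrt{\sqrt{- \frac{47803272471}{6258263}} - 22680} = \sqrt{\frac{3 i \sqrt{33240605709353097}}{6258263} - 22680} = \sqrt{-22680 + \frac{3 i \sqrt{33240605709353097}}{6258263}}$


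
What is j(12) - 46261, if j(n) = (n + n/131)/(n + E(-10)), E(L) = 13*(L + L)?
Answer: -187866119/4061 ≈ -46261.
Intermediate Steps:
E(L) = 26*L (E(L) = 13*(2*L) = 26*L)
j(n) = 132*n/(131*(-260 + n)) (j(n) = (n + n/131)/(n + 26*(-10)) = (n + n*(1/131))/(n - 260) = (n + n/131)/(-260 + n) = (132*n/131)/(-260 + n) = 132*n/(131*(-260 + n)))
j(12) - 46261 = (132/131)*12/(-260 + 12) - 46261 = (132/131)*12/(-248) - 46261 = (132/131)*12*(-1/248) - 46261 = -198/4061 - 46261 = -187866119/4061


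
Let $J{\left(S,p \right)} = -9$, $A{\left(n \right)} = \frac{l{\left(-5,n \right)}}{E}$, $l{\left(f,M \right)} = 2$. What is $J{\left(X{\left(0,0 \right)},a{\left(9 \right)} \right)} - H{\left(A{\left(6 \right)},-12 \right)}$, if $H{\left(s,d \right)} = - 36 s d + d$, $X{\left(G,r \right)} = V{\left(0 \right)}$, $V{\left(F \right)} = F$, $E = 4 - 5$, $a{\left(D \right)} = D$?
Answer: $867$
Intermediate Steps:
$E = -1$
$X{\left(G,r \right)} = 0$
$A{\left(n \right)} = -2$ ($A{\left(n \right)} = \frac{2}{-1} = 2 \left(-1\right) = -2$)
$H{\left(s,d \right)} = d - 36 d s$ ($H{\left(s,d \right)} = - 36 d s + d = d - 36 d s$)
$J{\left(X{\left(0,0 \right)},a{\left(9 \right)} \right)} - H{\left(A{\left(6 \right)},-12 \right)} = -9 - - 12 \left(1 - -72\right) = -9 - - 12 \left(1 + 72\right) = -9 - \left(-12\right) 73 = -9 - -876 = -9 + 876 = 867$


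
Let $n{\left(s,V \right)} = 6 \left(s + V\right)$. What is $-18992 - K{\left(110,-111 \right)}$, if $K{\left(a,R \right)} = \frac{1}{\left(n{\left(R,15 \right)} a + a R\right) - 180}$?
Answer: $- \frac{1438643999}{75750} \approx -18992.0$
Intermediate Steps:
$n{\left(s,V \right)} = 6 V + 6 s$ ($n{\left(s,V \right)} = 6 \left(V + s\right) = 6 V + 6 s$)
$K{\left(a,R \right)} = \frac{1}{-180 + R a + a \left(90 + 6 R\right)}$ ($K{\left(a,R \right)} = \frac{1}{\left(\left(6 \cdot 15 + 6 R\right) a + a R\right) - 180} = \frac{1}{\left(\left(90 + 6 R\right) a + R a\right) - 180} = \frac{1}{\left(a \left(90 + 6 R\right) + R a\right) - 180} = \frac{1}{\left(R a + a \left(90 + 6 R\right)\right) - 180} = \frac{1}{-180 + R a + a \left(90 + 6 R\right)}$)
$-18992 - K{\left(110,-111 \right)} = -18992 - \frac{1}{-180 + 90 \cdot 110 + 7 \left(-111\right) 110} = -18992 - \frac{1}{-180 + 9900 - 85470} = -18992 - \frac{1}{-75750} = -18992 - - \frac{1}{75750} = -18992 + \frac{1}{75750} = - \frac{1438643999}{75750}$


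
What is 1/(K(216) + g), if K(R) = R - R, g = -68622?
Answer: -1/68622 ≈ -1.4573e-5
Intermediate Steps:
K(R) = 0
1/(K(216) + g) = 1/(0 - 68622) = 1/(-68622) = -1/68622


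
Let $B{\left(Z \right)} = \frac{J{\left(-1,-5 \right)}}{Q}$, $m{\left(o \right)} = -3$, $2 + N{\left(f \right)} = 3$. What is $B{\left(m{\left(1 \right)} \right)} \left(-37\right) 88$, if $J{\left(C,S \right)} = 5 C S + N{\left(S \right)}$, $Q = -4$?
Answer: $21164$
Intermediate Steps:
$N{\left(f \right)} = 1$ ($N{\left(f \right)} = -2 + 3 = 1$)
$J{\left(C,S \right)} = 1 + 5 C S$ ($J{\left(C,S \right)} = 5 C S + 1 = 1 + 5 C S$)
$B{\left(Z \right)} = - \frac{13}{2}$ ($B{\left(Z \right)} = \frac{1 + 5 \left(-1\right) \left(-5\right)}{-4} = \left(1 + 25\right) \left(- \frac{1}{4}\right) = 26 \left(- \frac{1}{4}\right) = - \frac{13}{2}$)
$B{\left(m{\left(1 \right)} \right)} \left(-37\right) 88 = \left(- \frac{13}{2}\right) \left(-37\right) 88 = \frac{481}{2} \cdot 88 = 21164$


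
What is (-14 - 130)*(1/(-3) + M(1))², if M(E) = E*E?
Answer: -64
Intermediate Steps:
M(E) = E²
(-14 - 130)*(1/(-3) + M(1))² = (-14 - 130)*(1/(-3) + 1²)² = -144*(-⅓ + 1)² = -144*(⅔)² = -144*4/9 = -64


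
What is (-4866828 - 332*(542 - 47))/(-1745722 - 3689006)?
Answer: 209632/226447 ≈ 0.92574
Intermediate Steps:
(-4866828 - 332*(542 - 47))/(-1745722 - 3689006) = (-4866828 - 332*495)/(-5434728) = (-4866828 - 164340)*(-1/5434728) = -5031168*(-1/5434728) = 209632/226447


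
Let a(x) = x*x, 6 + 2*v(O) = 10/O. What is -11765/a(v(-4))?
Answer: -188240/289 ≈ -651.35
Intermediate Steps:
v(O) = -3 + 5/O (v(O) = -3 + (10/O)/2 = -3 + 5/O)
a(x) = x**2
-11765/a(v(-4)) = -11765/(-3 + 5/(-4))**2 = -11765/(-3 + 5*(-1/4))**2 = -11765/(-3 - 5/4)**2 = -11765/((-17/4)**2) = -11765/289/16 = -11765*16/289 = -188240/289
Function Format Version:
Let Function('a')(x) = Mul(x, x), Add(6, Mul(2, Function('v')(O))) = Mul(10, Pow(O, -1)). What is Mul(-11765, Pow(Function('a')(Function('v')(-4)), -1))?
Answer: Rational(-188240, 289) ≈ -651.35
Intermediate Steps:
Function('v')(O) = Add(-3, Mul(5, Pow(O, -1))) (Function('v')(O) = Add(-3, Mul(Rational(1, 2), Mul(10, Pow(O, -1)))) = Add(-3, Mul(5, Pow(O, -1))))
Function('a')(x) = Pow(x, 2)
Mul(-11765, Pow(Function('a')(Function('v')(-4)), -1)) = Mul(-11765, Pow(Pow(Add(-3, Mul(5, Pow(-4, -1))), 2), -1)) = Mul(-11765, Pow(Pow(Add(-3, Mul(5, Rational(-1, 4))), 2), -1)) = Mul(-11765, Pow(Pow(Add(-3, Rational(-5, 4)), 2), -1)) = Mul(-11765, Pow(Pow(Rational(-17, 4), 2), -1)) = Mul(-11765, Pow(Rational(289, 16), -1)) = Mul(-11765, Rational(16, 289)) = Rational(-188240, 289)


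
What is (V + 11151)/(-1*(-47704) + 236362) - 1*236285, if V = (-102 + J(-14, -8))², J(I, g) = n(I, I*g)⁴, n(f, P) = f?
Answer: -65652561063/284066 ≈ -2.3112e+5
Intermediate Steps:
J(I, g) = I⁴
V = 1467962596 (V = (-102 + (-14)⁴)² = (-102 + 38416)² = 38314² = 1467962596)
(V + 11151)/(-1*(-47704) + 236362) - 1*236285 = (1467962596 + 11151)/(-1*(-47704) + 236362) - 1*236285 = 1467973747/(47704 + 236362) - 236285 = 1467973747/284066 - 236285 = -65652561063/284066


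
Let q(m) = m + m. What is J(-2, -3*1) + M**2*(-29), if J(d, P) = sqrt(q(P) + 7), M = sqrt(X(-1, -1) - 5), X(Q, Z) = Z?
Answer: 175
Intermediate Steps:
M = I*sqrt(6) (M = sqrt(-1 - 5) = sqrt(-6) = I*sqrt(6) ≈ 2.4495*I)
q(m) = 2*m
J(d, P) = sqrt(7 + 2*P) (J(d, P) = sqrt(2*P + 7) = sqrt(7 + 2*P))
J(-2, -3*1) + M**2*(-29) = sqrt(7 + 2*(-3*1)) + (I*sqrt(6))**2*(-29) = sqrt(7 + 2*(-3)) - 6*(-29) = sqrt(7 - 6) + 174 = sqrt(1) + 174 = 1 + 174 = 175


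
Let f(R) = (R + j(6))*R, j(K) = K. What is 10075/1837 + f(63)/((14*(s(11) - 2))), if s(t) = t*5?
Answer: 2208727/194722 ≈ 11.343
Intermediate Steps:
s(t) = 5*t
f(R) = R*(6 + R) (f(R) = (R + 6)*R = (6 + R)*R = R*(6 + R))
10075/1837 + f(63)/((14*(s(11) - 2))) = 10075/1837 + (63*(6 + 63))/((14*(5*11 - 2))) = 10075*(1/1837) + (63*69)/((14*(55 - 2))) = 10075/1837 + 4347/((14*53)) = 10075/1837 + 4347/742 = 10075/1837 + 4347*(1/742) = 10075/1837 + 621/106 = 2208727/194722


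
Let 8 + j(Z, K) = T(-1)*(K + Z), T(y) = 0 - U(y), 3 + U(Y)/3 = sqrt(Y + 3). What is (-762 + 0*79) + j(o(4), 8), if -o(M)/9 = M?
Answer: -1022 + 84*sqrt(2) ≈ -903.21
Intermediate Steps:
U(Y) = -9 + 3*sqrt(3 + Y) (U(Y) = -9 + 3*sqrt(Y + 3) = -9 + 3*sqrt(3 + Y))
T(y) = 9 - 3*sqrt(3 + y) (T(y) = 0 - (-9 + 3*sqrt(3 + y)) = 0 + (9 - 3*sqrt(3 + y)) = 9 - 3*sqrt(3 + y))
o(M) = -9*M
j(Z, K) = -8 + (9 - 3*sqrt(2))*(K + Z) (j(Z, K) = -8 + (9 - 3*sqrt(3 - 1))*(K + Z) = -8 + (9 - 3*sqrt(2))*(K + Z))
(-762 + 0*79) + j(o(4), 8) = (-762 + 0*79) + (-8 + 3*8*(3 - sqrt(2)) + 3*(-9*4)*(3 - sqrt(2))) = (-762 + 0) + (-8 + (72 - 24*sqrt(2)) + 3*(-36)*(3 - sqrt(2))) = -762 + (-8 + (72 - 24*sqrt(2)) + (-324 + 108*sqrt(2))) = -762 + (-260 + 84*sqrt(2)) = -1022 + 84*sqrt(2)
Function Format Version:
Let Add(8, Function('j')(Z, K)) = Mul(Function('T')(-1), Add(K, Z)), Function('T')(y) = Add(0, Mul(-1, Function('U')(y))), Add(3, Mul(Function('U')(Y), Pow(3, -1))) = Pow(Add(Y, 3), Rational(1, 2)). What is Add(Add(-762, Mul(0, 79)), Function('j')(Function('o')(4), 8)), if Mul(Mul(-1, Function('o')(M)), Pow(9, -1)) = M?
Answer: Add(-1022, Mul(84, Pow(2, Rational(1, 2)))) ≈ -903.21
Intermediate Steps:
Function('U')(Y) = Add(-9, Mul(3, Pow(Add(3, Y), Rational(1, 2)))) (Function('U')(Y) = Add(-9, Mul(3, Pow(Add(Y, 3), Rational(1, 2)))) = Add(-9, Mul(3, Pow(Add(3, Y), Rational(1, 2)))))
Function('T')(y) = Add(9, Mul(-3, Pow(Add(3, y), Rational(1, 2)))) (Function('T')(y) = Add(0, Mul(-1, Add(-9, Mul(3, Pow(Add(3, y), Rational(1, 2)))))) = Add(0, Add(9, Mul(-3, Pow(Add(3, y), Rational(1, 2))))) = Add(9, Mul(-3, Pow(Add(3, y), Rational(1, 2)))))
Function('o')(M) = Mul(-9, M)
Function('j')(Z, K) = Add(-8, Mul(Add(9, Mul(-3, Pow(2, Rational(1, 2)))), Add(K, Z))) (Function('j')(Z, K) = Add(-8, Mul(Add(9, Mul(-3, Pow(Add(3, -1), Rational(1, 2)))), Add(K, Z))) = Add(-8, Mul(Add(9, Mul(-3, Pow(2, Rational(1, 2)))), Add(K, Z))))
Add(Add(-762, Mul(0, 79)), Function('j')(Function('o')(4), 8)) = Add(Add(-762, Mul(0, 79)), Add(-8, Mul(3, 8, Add(3, Mul(-1, Pow(2, Rational(1, 2))))), Mul(3, Mul(-9, 4), Add(3, Mul(-1, Pow(2, Rational(1, 2))))))) = Add(Add(-762, 0), Add(-8, Add(72, Mul(-24, Pow(2, Rational(1, 2)))), Mul(3, -36, Add(3, Mul(-1, Pow(2, Rational(1, 2))))))) = Add(-762, Add(-8, Add(72, Mul(-24, Pow(2, Rational(1, 2)))), Add(-324, Mul(108, Pow(2, Rational(1, 2)))))) = Add(-762, Add(-260, Mul(84, Pow(2, Rational(1, 2))))) = Add(-1022, Mul(84, Pow(2, Rational(1, 2))))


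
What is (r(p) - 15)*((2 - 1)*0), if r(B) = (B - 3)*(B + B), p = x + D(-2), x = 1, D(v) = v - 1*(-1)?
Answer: 0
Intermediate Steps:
D(v) = 1 + v (D(v) = v + 1 = 1 + v)
p = 0 (p = 1 + (1 - 2) = 1 - 1 = 0)
r(B) = 2*B*(-3 + B) (r(B) = (-3 + B)*(2*B) = 2*B*(-3 + B))
(r(p) - 15)*((2 - 1)*0) = (2*0*(-3 + 0) - 15)*((2 - 1)*0) = (2*0*(-3) - 15)*(1*0) = (0 - 15)*0 = -15*0 = 0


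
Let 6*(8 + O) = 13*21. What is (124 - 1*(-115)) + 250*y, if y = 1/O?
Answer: 737/3 ≈ 245.67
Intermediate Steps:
O = 75/2 (O = -8 + (13*21)/6 = -8 + (1/6)*273 = -8 + 91/2 = 75/2 ≈ 37.500)
y = 2/75 (y = 1/(75/2) = 2/75 ≈ 0.026667)
(124 - 1*(-115)) + 250*y = (124 - 1*(-115)) + 250*(2/75) = (124 + 115) + 20/3 = 239 + 20/3 = 737/3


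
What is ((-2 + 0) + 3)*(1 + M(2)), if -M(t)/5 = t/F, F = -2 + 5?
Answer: -7/3 ≈ -2.3333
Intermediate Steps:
F = 3
M(t) = -5*t/3
((-2 + 0) + 3)*(1 + M(2)) = ((-2 + 0) + 3)*(1 - 5/3*2) = (-2 + 3)*(1 - 10/3) = 1*(-7/3) = -7/3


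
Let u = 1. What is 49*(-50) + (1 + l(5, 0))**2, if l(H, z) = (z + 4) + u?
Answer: -2414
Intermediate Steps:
l(H, z) = 5 + z (l(H, z) = (z + 4) + 1 = (4 + z) + 1 = 5 + z)
49*(-50) + (1 + l(5, 0))**2 = 49*(-50) + (1 + (5 + 0))**2 = -2450 + (1 + 5)**2 = -2450 + 6**2 = -2450 + 36 = -2414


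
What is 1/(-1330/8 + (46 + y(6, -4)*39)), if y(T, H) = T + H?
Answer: -4/169 ≈ -0.023669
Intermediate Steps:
y(T, H) = H + T
1/(-1330/8 + (46 + y(6, -4)*39)) = 1/(-1330/8 + (46 + (-4 + 6)*39)) = 1/(-1330/8 + (46 + 2*39)) = 1/(-14*95/8 + (46 + 78)) = 1/(-665/4 + 124) = 1/(-169/4) = -4/169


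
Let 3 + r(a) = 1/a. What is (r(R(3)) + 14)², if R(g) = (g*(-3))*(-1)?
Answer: 10000/81 ≈ 123.46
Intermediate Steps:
R(g) = 3*g (R(g) = -3*g*(-1) = 3*g)
r(a) = -3 + 1/a
(r(R(3)) + 14)² = ((-3 + 1/(3*3)) + 14)² = ((-3 + 1/9) + 14)² = ((-3 + ⅑) + 14)² = (-26/9 + 14)² = (100/9)² = 10000/81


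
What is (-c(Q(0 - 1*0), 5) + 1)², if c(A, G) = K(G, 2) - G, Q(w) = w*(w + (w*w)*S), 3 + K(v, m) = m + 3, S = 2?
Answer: 16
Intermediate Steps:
K(v, m) = m (K(v, m) = -3 + (m + 3) = -3 + (3 + m) = m)
Q(w) = w*(w + 2*w²) (Q(w) = w*(w + (w*w)*2) = w*(w + w²*2) = w*(w + 2*w²))
c(A, G) = 2 - G
(-c(Q(0 - 1*0), 5) + 1)² = (-(2 - 1*5) + 1)² = (-(2 - 5) + 1)² = (-1*(-3) + 1)² = (3 + 1)² = 4² = 16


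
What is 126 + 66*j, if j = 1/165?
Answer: 632/5 ≈ 126.40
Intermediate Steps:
j = 1/165 ≈ 0.0060606
126 + 66*j = 126 + 66*(1/165) = 126 + ⅖ = 632/5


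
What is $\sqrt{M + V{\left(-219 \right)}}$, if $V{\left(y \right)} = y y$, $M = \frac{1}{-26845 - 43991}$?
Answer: $\frac{\sqrt{60163943780055}}{35418} \approx 219.0$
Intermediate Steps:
$M = - \frac{1}{70836}$ ($M = \frac{1}{-70836} = - \frac{1}{70836} \approx -1.4117 \cdot 10^{-5}$)
$V{\left(y \right)} = y^{2}$
$\sqrt{M + V{\left(-219 \right)}} = \sqrt{- \frac{1}{70836} + \left(-219\right)^{2}} = \sqrt{- \frac{1}{70836} + 47961} = \sqrt{\frac{3397365395}{70836}} = \frac{\sqrt{60163943780055}}{35418}$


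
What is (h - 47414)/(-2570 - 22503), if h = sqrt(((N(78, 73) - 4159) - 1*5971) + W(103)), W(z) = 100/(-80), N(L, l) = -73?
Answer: 47414/25073 - 49*I*sqrt(17)/50146 ≈ 1.891 - 0.0040289*I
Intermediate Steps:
W(z) = -5/4 (W(z) = 100*(-1/80) = -5/4)
h = 49*I*sqrt(17)/2 (h = sqrt(((-73 - 4159) - 1*5971) - 5/4) = sqrt((-4232 - 5971) - 5/4) = sqrt(-10203 - 5/4) = sqrt(-40817/4) = 49*I*sqrt(17)/2 ≈ 101.02*I)
(h - 47414)/(-2570 - 22503) = (49*I*sqrt(17)/2 - 47414)/(-2570 - 22503) = (-47414 + 49*I*sqrt(17)/2)/(-25073) = (-47414 + 49*I*sqrt(17)/2)*(-1/25073) = 47414/25073 - 49*I*sqrt(17)/50146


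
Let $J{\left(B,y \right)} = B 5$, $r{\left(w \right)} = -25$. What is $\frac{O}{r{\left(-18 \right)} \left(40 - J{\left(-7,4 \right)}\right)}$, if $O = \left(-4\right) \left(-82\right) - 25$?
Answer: $- \frac{101}{625} \approx -0.1616$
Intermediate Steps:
$J{\left(B,y \right)} = 5 B$
$O = 303$ ($O = 328 - 25 = 303$)
$\frac{O}{r{\left(-18 \right)} \left(40 - J{\left(-7,4 \right)}\right)} = \frac{303}{\left(-25\right) \left(40 - 5 \left(-7\right)\right)} = \frac{303}{\left(-25\right) \left(40 - -35\right)} = \frac{303}{\left(-25\right) \left(40 + 35\right)} = \frac{303}{\left(-25\right) 75} = \frac{303}{-1875} = 303 \left(- \frac{1}{1875}\right) = - \frac{101}{625}$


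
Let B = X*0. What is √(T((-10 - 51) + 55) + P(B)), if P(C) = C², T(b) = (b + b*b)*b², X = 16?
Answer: 6*√30 ≈ 32.863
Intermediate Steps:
B = 0 (B = 16*0 = 0)
T(b) = b²*(b + b²) (T(b) = (b + b²)*b² = b²*(b + b²))
√(T((-10 - 51) + 55) + P(B)) = √(((-10 - 51) + 55)³*(1 + ((-10 - 51) + 55)) + 0²) = √((-61 + 55)³*(1 + (-61 + 55)) + 0) = √((-6)³*(1 - 6) + 0) = √(-216*(-5) + 0) = √(1080 + 0) = √1080 = 6*√30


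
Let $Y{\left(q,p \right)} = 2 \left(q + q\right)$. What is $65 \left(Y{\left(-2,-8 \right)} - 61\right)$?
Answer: $-4485$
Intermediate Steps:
$Y{\left(q,p \right)} = 4 q$ ($Y{\left(q,p \right)} = 2 \cdot 2 q = 4 q$)
$65 \left(Y{\left(-2,-8 \right)} - 61\right) = 65 \left(4 \left(-2\right) - 61\right) = 65 \left(-8 - 61\right) = 65 \left(-69\right) = -4485$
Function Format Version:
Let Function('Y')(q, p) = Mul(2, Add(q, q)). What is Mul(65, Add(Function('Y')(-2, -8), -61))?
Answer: -4485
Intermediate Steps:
Function('Y')(q, p) = Mul(4, q) (Function('Y')(q, p) = Mul(2, Mul(2, q)) = Mul(4, q))
Mul(65, Add(Function('Y')(-2, -8), -61)) = Mul(65, Add(Mul(4, -2), -61)) = Mul(65, Add(-8, -61)) = Mul(65, -69) = -4485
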